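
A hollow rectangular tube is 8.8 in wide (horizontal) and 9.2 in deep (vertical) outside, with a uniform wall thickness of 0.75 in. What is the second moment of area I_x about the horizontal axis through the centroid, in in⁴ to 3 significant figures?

Treat the section as a set of non-overlapping primitives; coordinates are from the bounding-box lower-left.
Outer rectangle: 8.8 × 9.2, A = 80.96 in², y = 4.6 in, Ī = 571.04 in⁴.
Inner void (subtracted): 7.3 × 7.7, A = 56.21 in², y = 4.6 in, Ī = 277.72 in⁴.
By symmetry the centroid is at mid-height, ȳ = 4.6 in.
All pieces are centred on the horizontal axis through the centroid, so I = ΣĪ (holes subtracted) = 293.31 in⁴.

I_x ≈ 293 in⁴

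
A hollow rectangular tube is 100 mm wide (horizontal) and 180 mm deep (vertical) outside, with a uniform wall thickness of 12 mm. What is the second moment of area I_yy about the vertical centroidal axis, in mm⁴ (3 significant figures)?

I_yy ≈ 9.29 × 10⁶ mm⁴

Decompose the section into non-overlapping parts with the origin at the bottom-left of its bounding rectangle.
Outer rectangle: 100 × 180, A = 18 000 mm², x = 50 mm, Ī = 15 000 000 mm⁴.
Inner void (subtracted): 76 × 156, A = 11 856 mm², x = 50 mm, Ī = 5 706 688 mm⁴.
By symmetry the centroid is at mid-width, x̄ = 50 mm.
All pieces are centred on the vertical centroidal axis, so I = ΣĪ (holes subtracted) = 9 293 312 mm⁴.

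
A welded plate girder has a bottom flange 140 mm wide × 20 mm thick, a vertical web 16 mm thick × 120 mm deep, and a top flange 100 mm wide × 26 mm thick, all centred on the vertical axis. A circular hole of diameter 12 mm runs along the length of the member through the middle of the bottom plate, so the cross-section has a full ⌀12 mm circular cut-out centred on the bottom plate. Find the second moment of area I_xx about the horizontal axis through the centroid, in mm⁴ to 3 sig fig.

Split into non-overlapping primitives; take the origin at the lower-left of the bounding box.
Bottom plate: 140 × 20, A = 2 800 mm², y = 10 mm, Ī = 93 333 mm⁴.
Web plate: 16 × 120, A = 1 920 mm², y = 80 mm, Ī = 2 304 000 mm⁴.
Top plate: 100 × 26, A = 2 600 mm², y = 153 mm, Ī = 146 467 mm⁴.
Hole (subtracted): ⌀12, A = 113.1 mm², y = 10 mm, Ī = 1017.9 mm⁴.
Centroid: ȳ = ΣA·y / ΣA = 80.238 mm.
Transfer each piece to the horizontal axis through the centroid using Ī + A·d² with d = y − 80.238:
  bottom plate: d = -70.238 mm → contributes +13 906 874 mm⁴
  web plate: d = -0.23822 mm → contributes +2 304 109 mm⁴
  top plate: d = 72.762 mm → contributes +13 911 587 mm⁴
  hole: d = -70.238 mm → contributes −558 973 mm⁴
Total I = 29 563 596 mm⁴.

I_xx ≈ 2.96 × 10⁷ mm⁴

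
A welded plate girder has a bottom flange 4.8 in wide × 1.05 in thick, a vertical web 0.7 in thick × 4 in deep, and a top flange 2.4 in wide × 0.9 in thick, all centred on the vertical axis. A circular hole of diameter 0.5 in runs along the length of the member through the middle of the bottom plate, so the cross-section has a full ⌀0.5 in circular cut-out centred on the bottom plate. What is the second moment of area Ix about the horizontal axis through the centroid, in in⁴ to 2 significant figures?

Ix ≈ 43 in⁴

Decompose the section into non-overlapping parts with the origin at the bottom-left of its bounding rectangle.
Bottom plate: 4.8 × 1.05, A = 5.04 in², y = 0.525 in, Ī = 0.4631 in⁴.
Web plate: 0.7 × 4, A = 2.8 in², y = 3.05 in, Ī = 3.733 in⁴.
Top plate: 2.4 × 0.9, A = 2.16 in², y = 5.5 in, Ī = 0.1458 in⁴.
Hole (subtracted): ⌀0.5, A = 0.1963 in², y = 0.525 in, Ī = 0.003068 in⁴.
Centroid: ȳ = ΣA·y / ΣA = 2.342 in.
Transfer each piece to the horizontal axis through the centroid using Ī + A·d² with d = y − 2.342:
  bottom plate: d = -1.817 in → contributes +17.11 in⁴
  web plate: d = 0.7077 in → contributes +5.136 in⁴
  top plate: d = 3.158 in → contributes +21.68 in⁴
  hole: d = -1.817 in → contributes −0.6515 in⁴
Total I = 43.28 in⁴.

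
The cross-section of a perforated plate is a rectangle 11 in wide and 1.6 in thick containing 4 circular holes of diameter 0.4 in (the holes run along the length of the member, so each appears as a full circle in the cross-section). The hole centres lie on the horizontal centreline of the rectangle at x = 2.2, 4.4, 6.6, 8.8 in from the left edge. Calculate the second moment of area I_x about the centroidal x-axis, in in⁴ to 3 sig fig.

I_x ≈ 3.75 in⁴

Decompose the section into non-overlapping parts with the origin at the bottom-left of its bounding rectangle.
Plate: 11 × 1.6, A = 17.6 in², y = 0.8 in, Ī = 3.7547 in⁴.
Hole 1 (subtracted): ⌀0.4, A = 0.12566 in², y = 0.8 in, Ī = 0.0012566 in⁴.
Hole 2 (subtracted): ⌀0.4, A = 0.12566 in², y = 0.8 in, Ī = 0.0012566 in⁴.
Hole 3 (subtracted): ⌀0.4, A = 0.12566 in², y = 0.8 in, Ī = 0.0012566 in⁴.
Hole 4 (subtracted): ⌀0.4, A = 0.12566 in², y = 0.8 in, Ī = 0.0012566 in⁴.
By symmetry the centroid is at mid-height, ȳ = 0.8 in.
All pieces are centred on the centroidal x-axis, so I = ΣĪ (holes subtracted) = 3.7496 in⁴.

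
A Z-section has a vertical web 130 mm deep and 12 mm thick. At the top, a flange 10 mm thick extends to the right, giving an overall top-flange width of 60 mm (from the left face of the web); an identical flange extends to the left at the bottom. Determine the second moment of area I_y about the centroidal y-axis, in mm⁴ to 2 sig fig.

Break the section into simple shapes (no overlaps), measuring from the bottom-left corner of the bounding box.
Web: 12 × 130, A = 1 560 mm², x = 54 mm, Ī = 18 720 mm⁴.
Top flange (beyond web): 48 × 10, A = 480 mm², x = 84 mm, Ī = 92 160 mm⁴.
Bottom flange (beyond web): 48 × 10, A = 480 mm², x = 24 mm, Ī = 92 160 mm⁴.
Centroid: x̄ = ΣA·x / ΣA = 54 mm.
Transfer each piece to the centroidal y-axis using Ī + A·d² with d = x − 54:
  web: d = 0 mm → contributes +18 720 mm⁴
  top flange (beyond web): d = 30 mm → contributes +524 160 mm⁴
  bottom flange (beyond web): d = -30 mm → contributes +524 160 mm⁴
Total I = 1 067 040 mm⁴.

I_y ≈ 1.1 × 10⁶ mm⁴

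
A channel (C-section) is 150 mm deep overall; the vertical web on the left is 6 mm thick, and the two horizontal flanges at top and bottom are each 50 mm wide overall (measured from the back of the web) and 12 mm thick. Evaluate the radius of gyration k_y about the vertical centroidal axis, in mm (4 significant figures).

Decompose the section into non-overlapping parts with the origin at the bottom-left of its bounding rectangle.
Web: 6 × 150, A = 900 mm², x = 3 mm, Ī = 2 700 mm⁴.
Top flange (beyond web): 44 × 12, A = 528 mm², x = 28 mm, Ī = 85 184 mm⁴.
Bottom flange (beyond web): 44 × 12, A = 528 mm², x = 28 mm, Ī = 85 184 mm⁴.
Centroid: x̄ = ΣA·x / ΣA = 16.4969 mm.
Transfer each piece to the vertical centroidal axis using Ī + A·d² with d = x − 16.4969:
  web: d = -13.4969 mm → contributes +166 650 mm⁴
  top flange (beyond web): d = 11.5031 mm → contributes +155 049 mm⁴
  bottom flange (beyond web): d = 11.5031 mm → contributes +155 049 mm⁴
Total I = 476 749 mm⁴.
Radius of gyration: k = √(I/A) = √(476 749 / 1 956) = 15.6121 mm.

k_y ≈ 15.61 mm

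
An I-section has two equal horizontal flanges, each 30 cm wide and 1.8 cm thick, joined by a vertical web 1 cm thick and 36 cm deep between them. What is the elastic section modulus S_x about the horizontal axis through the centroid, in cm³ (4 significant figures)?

Decompose the section into non-overlapping parts with the origin at the bottom-left of its bounding rectangle.
Bottom flange: 30 × 1.8, A = 54 cm², y = 0.9 cm, Ī = 14.58 cm⁴.
Web: 1 × 36, A = 36 cm², y = 19.8 cm, Ī = 3 888 cm⁴.
Top flange: 30 × 1.8, A = 54 cm², y = 38.7 cm, Ī = 14.58 cm⁴.
By symmetry the centroid is at mid-height, ȳ = 19.8 cm.
Transfer each piece to the horizontal axis through the centroid using Ī + A·d² with d = y − 19.8:
  bottom flange: d = -18.9 cm → contributes +19303.9 cm⁴
  web: d = 0 cm → contributes +3 888 cm⁴
  top flange: d = 18.9 cm → contributes +19303.9 cm⁴
Total I = 42495.8 cm⁴.
Extreme fibre distance c = 19.8 cm; S = I/c = 2146.25 cm³.

S_x ≈ 2146 cm³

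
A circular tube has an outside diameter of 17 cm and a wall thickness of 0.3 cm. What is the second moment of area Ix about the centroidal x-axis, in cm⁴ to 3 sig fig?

Ix ≈ 549 cm⁴

Split into non-overlapping primitives; take the origin at the lower-left of the bounding box.
Outer circle: ⌀17, A = 226.98 cm², y = 8.5 cm, Ī = 4099.8 cm⁴.
Bore (subtracted): ⌀16.4, A = 211.24 cm², y = 8.5 cm, Ī = 3 551 cm⁴.
By symmetry the centroid is at mid-height, ȳ = 8.5 cm.
All pieces are centred on the centroidal x-axis, so I = ΣĪ (holes subtracted) = 548.87 cm⁴.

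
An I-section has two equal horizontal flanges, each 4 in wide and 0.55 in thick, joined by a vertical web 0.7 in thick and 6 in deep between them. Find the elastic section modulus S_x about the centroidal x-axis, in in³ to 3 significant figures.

Break the section into simple shapes (no overlaps), measuring from the bottom-left corner of the bounding box.
Bottom flange: 4 × 0.55, A = 2.2 in², y = 0.275 in, Ī = 0.055458 in⁴.
Web: 0.7 × 6, A = 4.2 in², y = 3.55 in, Ī = 12.6 in⁴.
Top flange: 4 × 0.55, A = 2.2 in², y = 6.825 in, Ī = 0.055458 in⁴.
By symmetry the centroid is at mid-height, ȳ = 3.55 in.
Transfer each piece to the centroidal x-axis using Ī + A·d² with d = y − 3.55:
  bottom flange: d = -3.275 in → contributes +23.652 in⁴
  web: d = 0 in → contributes +12.6 in⁴
  top flange: d = 3.275 in → contributes +23.652 in⁴
Total I = 59.904 in⁴.
Extreme fibre distance c = 3.55 in; S = I/c = 16.874 in³.

S_x ≈ 16.9 in³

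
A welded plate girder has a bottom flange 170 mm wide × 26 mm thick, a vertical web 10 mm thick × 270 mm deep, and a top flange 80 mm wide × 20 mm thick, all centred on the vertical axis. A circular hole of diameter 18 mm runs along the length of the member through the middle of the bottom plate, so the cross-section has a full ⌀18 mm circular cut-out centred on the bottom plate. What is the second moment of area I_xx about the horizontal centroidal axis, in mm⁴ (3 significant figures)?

Break the section into simple shapes (no overlaps), measuring from the bottom-left corner of the bounding box.
Bottom plate: 170 × 26, A = 4 420 mm², y = 13 mm, Ī = 248 993 mm⁴.
Web plate: 10 × 270, A = 2 700 mm², y = 161 mm, Ī = 16 402 500 mm⁴.
Top plate: 80 × 20, A = 1 600 mm², y = 306 mm, Ī = 53 333 mm⁴.
Hole (subtracted): ⌀18, A = 254.47 mm², y = 13 mm, Ī = 5 153 mm⁴.
Centroid: ȳ = ΣA·y / ΣA = 115.58 mm.
Transfer each piece to the horizontal centroidal axis using Ī + A·d² with d = y − 115.58:
  bottom plate: d = -102.58 mm → contributes +46 759 759 mm⁴
  web plate: d = 45.419 mm → contributes +21 972 367 mm⁴
  top plate: d = 190.42 mm → contributes +58 068 556 mm⁴
  hole: d = -102.58 mm → contributes −2 682 879 mm⁴
Total I = 124 117 804 mm⁴.

I_xx ≈ 1.24 × 10⁸ mm⁴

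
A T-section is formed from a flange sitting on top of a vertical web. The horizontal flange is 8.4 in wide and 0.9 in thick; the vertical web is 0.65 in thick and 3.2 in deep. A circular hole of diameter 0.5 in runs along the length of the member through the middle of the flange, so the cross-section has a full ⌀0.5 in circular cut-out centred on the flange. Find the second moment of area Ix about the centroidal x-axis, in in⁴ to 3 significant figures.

Ix ≈ 9.10 in⁴

Decompose the section into non-overlapping parts with the origin at the bottom-left of its bounding rectangle.
Flange: 8.4 × 0.9, A = 7.56 in², y = 3.65 in, Ī = 0.5103 in⁴.
Web: 0.65 × 3.2, A = 2.08 in², y = 1.6 in, Ī = 1.7749 in⁴.
Hole (subtracted): ⌀0.5, A = 0.19635 in², y = 3.65 in, Ī = 0.003068 in⁴.
Centroid: ȳ = ΣA·y / ΣA = 3.1985 in.
Transfer each piece to the centroidal x-axis using Ī + A·d² with d = y − 3.1985:
  flange: d = 0.45152 in → contributes +2.0516 in⁴
  web: d = -1.5985 in → contributes +7.0896 in⁴
  hole: d = 0.45152 in → contributes −0.043098 in⁴
Total I = 9.0981 in⁴.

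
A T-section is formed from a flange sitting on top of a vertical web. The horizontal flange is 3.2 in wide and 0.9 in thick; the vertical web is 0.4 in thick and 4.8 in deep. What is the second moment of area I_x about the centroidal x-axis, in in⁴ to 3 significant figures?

I_x ≈ 13.2 in⁴

Decompose the section into non-overlapping parts with the origin at the bottom-left of its bounding rectangle.
Flange: 3.2 × 0.9, A = 2.88 in², y = 5.25 in, Ī = 0.1944 in⁴.
Web: 0.4 × 4.8, A = 1.92 in², y = 2.4 in, Ī = 3.6864 in⁴.
Centroid: ȳ = ΣA·y / ΣA = 4.11 in.
Transfer each piece to the centroidal x-axis using Ī + A·d² with d = y − 4.11:
  flange: d = 1.14 in → contributes +3.9372 in⁴
  web: d = -1.71 in → contributes +9.3007 in⁴
Total I = 13.238 in⁴.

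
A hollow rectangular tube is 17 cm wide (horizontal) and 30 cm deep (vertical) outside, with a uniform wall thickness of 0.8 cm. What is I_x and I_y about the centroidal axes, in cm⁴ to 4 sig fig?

I_x ≈ 8854 cm⁴, I_y ≈ 3639 cm⁴

Decompose the section into non-overlapping parts with the origin at the bottom-left of its bounding rectangle.
Outer rectangle: 17 × 30, A = 510 cm², y = 15 cm, Ī = 38 250 cm⁴.
Inner void (subtracted): 15.4 × 28.4, A = 437.36 cm², y = 15 cm, Ī = 29396.4 cm⁴.
By symmetry the centroid is at mid-height, ȳ = 15 cm.
All pieces are centred on the centroidal x-axis, so I = ΣĪ (holes subtracted) = 8853.58 cm⁴.
Repeating about the centroidal y-axis gives I_y = 3638.81 cm⁴.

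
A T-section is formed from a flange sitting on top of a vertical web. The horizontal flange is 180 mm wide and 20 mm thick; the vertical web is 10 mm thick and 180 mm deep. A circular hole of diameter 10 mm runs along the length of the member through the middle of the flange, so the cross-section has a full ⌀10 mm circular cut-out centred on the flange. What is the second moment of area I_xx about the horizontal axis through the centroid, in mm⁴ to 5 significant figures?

I_xx ≈ 1.6891 × 10⁷ mm⁴

Break the section into simple shapes (no overlaps), measuring from the bottom-left corner of the bounding box.
Flange: 180 × 20, A = 3 600 mm², y = 190 mm, Ī = 120 000 mm⁴.
Web: 10 × 180, A = 1 800 mm², y = 90 mm, Ī = 4 860 000 mm⁴.
Hole (subtracted): ⌀10, A = 78.53982 mm², y = 190 mm, Ī = 490.8739 mm⁴.
Centroid: ȳ = ΣA·y / ΣA = 156.1747 mm.
Transfer each piece to the horizontal axis through the centroid using Ī + A·d² with d = y − 156.1747:
  flange: d = 33.8253 mm → contributes +4 238 944 mm⁴
  web: d = -66.1747 mm → contributes +12 742 363 mm⁴
  hole: d = 33.8253 mm → contributes −90352.29 mm⁴
Total I = 16 890 955 mm⁴.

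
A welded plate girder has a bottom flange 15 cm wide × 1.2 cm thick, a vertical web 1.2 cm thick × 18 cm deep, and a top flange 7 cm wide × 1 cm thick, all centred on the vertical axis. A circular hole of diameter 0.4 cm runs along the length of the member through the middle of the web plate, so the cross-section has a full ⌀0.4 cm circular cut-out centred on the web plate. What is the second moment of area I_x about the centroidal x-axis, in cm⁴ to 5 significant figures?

I_x ≈ 2633.4 cm⁴

Break the section into simple shapes (no overlaps), measuring from the bottom-left corner of the bounding box.
Bottom plate: 15 × 1.2, A = 18 cm², y = 0.6 cm, Ī = 2.16 cm⁴.
Web plate: 1.2 × 18, A = 21.6 cm², y = 10.2 cm, Ī = 583.2 cm⁴.
Top plate: 7 × 1, A = 7 cm², y = 19.7 cm, Ī = 0.5833333 cm⁴.
Hole (subtracted): ⌀0.4, A = 0.1256637 cm², y = 10.2 cm, Ī = 0.001256637 cm⁴.
Centroid: ȳ = ΣA·y / ΣA = 7.912716 cm.
Transfer each piece to the centroidal x-axis using Ī + A·d² with d = y − 7.912716:
  bottom plate: d = -7.312716 cm → contributes +964.7247 cm⁴
  web plate: d = 2.287284 cm → contributes +696.204 cm⁴
  top plate: d = 11.78728 cm → contributes +973.1638 cm⁴
  hole: d = 2.287284 cm → contributes −0.6586874 cm⁴
Total I = 2633.434 cm⁴.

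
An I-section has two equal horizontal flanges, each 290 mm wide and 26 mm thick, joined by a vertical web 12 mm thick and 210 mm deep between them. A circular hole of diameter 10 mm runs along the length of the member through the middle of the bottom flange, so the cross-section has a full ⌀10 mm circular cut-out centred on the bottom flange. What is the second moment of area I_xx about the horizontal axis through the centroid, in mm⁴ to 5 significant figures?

I_xx ≈ 2.1899 × 10⁸ mm⁴

Split into non-overlapping primitives; take the origin at the lower-left of the bounding box.
Bottom flange: 290 × 26, A = 7 540 mm², y = 13 mm, Ī = 424753.3 mm⁴.
Web: 12 × 210, A = 2 520 mm², y = 131 mm, Ī = 9 261 000 mm⁴.
Top flange: 290 × 26, A = 7 540 mm², y = 249 mm, Ī = 424753.3 mm⁴.
Hole (subtracted): ⌀10, A = 78.53982 mm², y = 13 mm, Ī = 490.8739 mm⁴.
Centroid: ȳ = ΣA·y / ΣA = 131.5289 mm.
Transfer each piece to the horizontal axis through the centroid using Ī + A·d² with d = y − 131.5289:
  bottom flange: d = -118.5289 mm → contributes +106 355 029 mm⁴
  web: d = -0.5289341 mm → contributes +9 261 705 mm⁴
  top flange: d = 117.4711 mm → contributes +104 472 616 mm⁴
  hole: d = -118.5289 mm → contributes −1 103 905 mm⁴
Total I = 218 985 445 mm⁴.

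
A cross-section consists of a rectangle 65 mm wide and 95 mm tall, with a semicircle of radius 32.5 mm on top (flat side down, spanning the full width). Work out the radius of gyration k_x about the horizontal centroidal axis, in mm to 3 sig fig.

Decompose the section into non-overlapping parts with the origin at the bottom-left of its bounding rectangle.
Rectangular body: 65 × 95, A = 6 175 mm², y = 47.5 mm, Ī = 4 644 115 mm⁴.
Semicircular cap: semicircle r = 32.5, A = 1659.2 mm², y = 108.79 mm, Ī = 122 452 mm⁴.
Centroid: ȳ = ΣA·y / ΣA = 60.481 mm.
Transfer each piece to the horizontal centroidal axis using Ī + A·d² with d = y − 60.481:
  rectangular body: d = -12.981 mm → contributes +5 684 643 mm⁴
  semicircular cap: d = 48.312 mm → contributes +3 995 066 mm⁴
Total I = 9 679 708 mm⁴.
Radius of gyration: k = √(I/A) = √(9 679 708 / 7834.2) = 35.151 mm.

k_x ≈ 35.2 mm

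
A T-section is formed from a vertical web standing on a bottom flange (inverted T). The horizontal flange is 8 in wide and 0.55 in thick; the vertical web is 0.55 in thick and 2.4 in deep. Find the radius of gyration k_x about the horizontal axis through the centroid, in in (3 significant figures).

k_x ≈ 0.719 in

Break the section into simple shapes (no overlaps), measuring from the bottom-left corner of the bounding box.
Flange: 8 × 0.55, A = 4.4 in², y = 0.275 in, Ī = 0.11092 in⁴.
Web: 0.55 × 2.4, A = 1.32 in², y = 1.75 in, Ī = 0.6336 in⁴.
Centroid: ȳ = ΣA·y / ΣA = 0.61538 in.
Transfer each piece to the horizontal axis through the centroid using Ī + A·d² with d = y − 0.61538:
  flange: d = -0.34038 in → contributes +0.62071 in⁴
  web: d = 1.1346 in → contributes +2.3329 in⁴
Total I = 2.9536 in⁴.
Radius of gyration: k = √(I/A) = √(2.9536 / 5.72) = 0.71859 in.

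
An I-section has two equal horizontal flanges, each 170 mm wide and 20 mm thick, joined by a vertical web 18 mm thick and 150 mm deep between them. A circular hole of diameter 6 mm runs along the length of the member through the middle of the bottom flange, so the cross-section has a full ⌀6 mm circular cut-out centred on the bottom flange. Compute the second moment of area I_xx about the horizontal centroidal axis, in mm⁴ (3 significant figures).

Split into non-overlapping primitives; take the origin at the lower-left of the bounding box.
Bottom flange: 170 × 20, A = 3 400 mm², y = 10 mm, Ī = 113 333 mm⁴.
Web: 18 × 150, A = 2 700 mm², y = 95 mm, Ī = 5 062 500 mm⁴.
Top flange: 170 × 20, A = 3 400 mm², y = 180 mm, Ī = 113 333 mm⁴.
Hole (subtracted): ⌀6, A = 28.274 mm², y = 10 mm, Ī = 63.617 mm⁴.
Centroid: ȳ = ΣA·y / ΣA = 95.254 mm.
Transfer each piece to the horizontal centroidal axis using Ī + A·d² with d = y − 95.254:
  bottom flange: d = -85.254 mm → contributes +24 825 212 mm⁴
  web: d = -0.25374 mm → contributes +5 062 674 mm⁴
  top flange: d = 84.746 mm → contributes +24 531 893 mm⁴
  hole: d = -85.254 mm → contributes −205 567 mm⁴
Total I = 54 214 211 mm⁴.

I_xx ≈ 5.42 × 10⁷ mm⁴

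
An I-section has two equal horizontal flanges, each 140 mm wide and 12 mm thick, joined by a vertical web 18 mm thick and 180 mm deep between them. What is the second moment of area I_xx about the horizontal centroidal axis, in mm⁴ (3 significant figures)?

Split into non-overlapping primitives; take the origin at the lower-left of the bounding box.
Bottom flange: 140 × 12, A = 1 680 mm², y = 6 mm, Ī = 20 160 mm⁴.
Web: 18 × 180, A = 3 240 mm², y = 102 mm, Ī = 8 748 000 mm⁴.
Top flange: 140 × 12, A = 1 680 mm², y = 198 mm, Ī = 20 160 mm⁴.
By symmetry the centroid is at mid-height, ȳ = 102 mm.
Transfer each piece to the horizontal centroidal axis using Ī + A·d² with d = y − 102:
  bottom flange: d = -96 mm → contributes +15 503 040 mm⁴
  web: d = 0 mm → contributes +8 748 000 mm⁴
  top flange: d = 96 mm → contributes +15 503 040 mm⁴
Total I = 39 754 080 mm⁴.

I_xx ≈ 3.98 × 10⁷ mm⁴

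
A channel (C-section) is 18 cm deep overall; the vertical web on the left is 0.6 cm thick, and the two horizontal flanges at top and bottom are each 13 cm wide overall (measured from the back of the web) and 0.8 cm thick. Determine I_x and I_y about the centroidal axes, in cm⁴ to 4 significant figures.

I_x ≈ 1760 cm⁴, I_y ≈ 550.0 cm⁴

Break the section into simple shapes (no overlaps), measuring from the bottom-left corner of the bounding box.
Web: 0.6 × 18, A = 10.8 cm², y = 9 cm, Ī = 291.6 cm⁴.
Top flange (beyond web): 12.4 × 0.8, A = 9.92 cm², y = 17.6 cm, Ī = 0.529067 cm⁴.
Bottom flange (beyond web): 12.4 × 0.8, A = 9.92 cm², y = 0.4 cm, Ī = 0.529067 cm⁴.
By symmetry the centroid is at mid-height, ȳ = 9 cm.
Transfer each piece to the centroidal x-axis using Ī + A·d² with d = y − 9:
  web: d = 0 cm → contributes +291.6 cm⁴
  top flange (beyond web): d = 8.6 cm → contributes +734.212 cm⁴
  bottom flange (beyond web): d = -8.6 cm → contributes +734.212 cm⁴
Total I = 1760.02 cm⁴.
For the y-axis: x̄ = 4.50888 cm.
Repeating about the centroidal y-axis gives I_y = 550.004 cm⁴.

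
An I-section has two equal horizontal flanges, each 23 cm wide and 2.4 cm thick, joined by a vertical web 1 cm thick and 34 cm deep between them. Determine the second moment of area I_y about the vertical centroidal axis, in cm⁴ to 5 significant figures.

Break the section into simple shapes (no overlaps), measuring from the bottom-left corner of the bounding box.
Bottom flange: 23 × 2.4, A = 55.2 cm², x = 11.5 cm, Ī = 2433.4 cm⁴.
Web: 1 × 34, A = 34 cm², x = 11.5 cm, Ī = 2.833333 cm⁴.
Top flange: 23 × 2.4, A = 55.2 cm², x = 11.5 cm, Ī = 2433.4 cm⁴.
By symmetry the centroid is at mid-width, x̄ = 11.5 cm.
All pieces are centred on the vertical centroidal axis, so I = ΣĪ = 4869.633 cm⁴.

I_y ≈ 4869.6 cm⁴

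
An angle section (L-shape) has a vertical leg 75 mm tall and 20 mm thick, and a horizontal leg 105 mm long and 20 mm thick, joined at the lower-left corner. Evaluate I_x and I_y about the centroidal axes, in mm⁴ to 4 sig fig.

Split into non-overlapping primitives; take the origin at the lower-left of the bounding box.
Vertical leg: 20 × 75, A = 1 500 mm², y = 37.5 mm, Ī = 703 125 mm⁴.
Horizontal leg (remainder): 85 × 20, A = 1 700 mm², y = 10 mm, Ī = 56666.7 mm⁴.
Centroid: ȳ = ΣA·y / ΣA = 22.8906 mm.
Transfer each piece to the centroidal x-axis using Ī + A·d² with d = y − 22.8906:
  vertical leg: d = 14.6094 mm → contributes +1 023 276 mm⁴
  horizontal leg (remainder): d = -12.8906 mm → contributes +339 153 mm⁴
Total I = 1 362 428 mm⁴.
For the y-axis: x̄ = 37.8906 mm.
Repeating about the centroidal y-axis gives I_y = 3 269 928 mm⁴.

I_x ≈ 1.362 × 10⁶ mm⁴, I_y ≈ 3.270 × 10⁶ mm⁴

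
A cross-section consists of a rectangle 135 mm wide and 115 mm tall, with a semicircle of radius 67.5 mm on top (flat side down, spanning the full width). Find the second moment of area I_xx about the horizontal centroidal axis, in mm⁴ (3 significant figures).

I_xx ≈ 5.57 × 10⁷ mm⁴

Decompose the section into non-overlapping parts with the origin at the bottom-left of its bounding rectangle.
Rectangular body: 135 × 115, A = 15 525 mm², y = 57.5 mm, Ī = 17 109 844 mm⁴.
Semicircular cap: semicircle r = 67.5, A = 7156.9 mm², y = 143.65 mm, Ī = 2 278 490 mm⁴.
Centroid: ȳ = ΣA·y / ΣA = 84.683 mm.
Transfer each piece to the horizontal centroidal axis using Ī + A·d² with d = y − 84.683:
  rectangular body: d = -27.183 mm → contributes +28 581 215 mm⁴
  semicircular cap: d = 58.965 mm → contributes +27 162 451 mm⁴
Total I = 55 743 665 mm⁴.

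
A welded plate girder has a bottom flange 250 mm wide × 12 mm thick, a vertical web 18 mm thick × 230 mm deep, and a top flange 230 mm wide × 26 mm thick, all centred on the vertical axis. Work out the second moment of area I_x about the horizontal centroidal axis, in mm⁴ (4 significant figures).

I_x ≈ 1.482 × 10⁸ mm⁴

Decompose the section into non-overlapping parts with the origin at the bottom-left of its bounding rectangle.
Bottom plate: 250 × 12, A = 3 000 mm², y = 6 mm, Ī = 36 000 mm⁴.
Web plate: 18 × 230, A = 4 140 mm², y = 127 mm, Ī = 18 250 500 mm⁴.
Top plate: 230 × 26, A = 5 980 mm², y = 255 mm, Ī = 336 873 mm⁴.
Centroid: ȳ = ΣA·y / ΣA = 157.674 mm.
Transfer each piece to the horizontal centroidal axis using Ī + A·d² with d = y − 157.674:
  bottom plate: d = -151.674 mm → contributes +69 050 807 mm⁴
  web plate: d = -30.6738 mm → contributes +22 145 747 mm⁴
  top plate: d = 97.3262 mm → contributes +56 981 784 mm⁴
Total I = 148 178 337 mm⁴.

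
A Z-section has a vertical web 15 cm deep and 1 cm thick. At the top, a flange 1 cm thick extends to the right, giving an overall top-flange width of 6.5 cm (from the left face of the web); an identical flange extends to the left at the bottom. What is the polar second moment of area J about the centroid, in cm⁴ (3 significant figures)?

J ≈ 966 cm⁴

Break the section into simple shapes (no overlaps), measuring from the bottom-left corner of the bounding box.
Web: 1 × 15, A = 15 cm², y = 7.5 cm, Ī = 281.25 cm⁴.
Top flange (beyond web): 5.5 × 1, A = 5.5 cm², y = 14.5 cm, Ī = 0.45833 cm⁴.
Bottom flange (beyond web): 5.5 × 1, A = 5.5 cm², y = 0.5 cm, Ī = 0.45833 cm⁴.
Centroid: ȳ = ΣA·y / ΣA = 7.5 cm.
Transfer each piece to the centroidal x-axis using Ī + A·d² with d = y − 7.5:
  web: d = 0 cm → contributes +281.25 cm⁴
  top flange (beyond web): d = 7 cm → contributes +269.96 cm⁴
  bottom flange (beyond web): d = -7 cm → contributes +269.96 cm⁴
Total I = 821.17 cm⁴.
For the y-axis: x̄ = 6 cm.
Repeating about the centroidal y-axis gives I_y = 145.17 cm⁴.
Polar second moment: J = I_x + I_y = 966.33 cm⁴.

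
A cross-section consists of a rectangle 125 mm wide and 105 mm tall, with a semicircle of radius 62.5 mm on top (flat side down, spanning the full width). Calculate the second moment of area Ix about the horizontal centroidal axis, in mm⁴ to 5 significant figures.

Treat the section as a set of non-overlapping primitives; coordinates are from the bounding-box lower-left.
Rectangular body: 125 × 105, A = 13 125 mm², y = 52.5 mm, Ī = 12 058 594 mm⁴.
Semicircular cap: semicircle r = 62.5, A = 6135.923 mm², y = 131.5258 mm, Ī = 1 674 758 mm⁴.
Centroid: ȳ = ΣA·y / ΣA = 77.67514 mm.
Transfer each piece to the horizontal centroidal axis using Ī + A·d² with d = y − 77.67514:
  rectangular body: d = -25.17514 mm → contributes +20 377 055 mm⁴
  semicircular cap: d = 53.85069 mm → contributes +19 468 300 mm⁴
Total I = 39 845 355 mm⁴.

Ix ≈ 3.9845 × 10⁷ mm⁴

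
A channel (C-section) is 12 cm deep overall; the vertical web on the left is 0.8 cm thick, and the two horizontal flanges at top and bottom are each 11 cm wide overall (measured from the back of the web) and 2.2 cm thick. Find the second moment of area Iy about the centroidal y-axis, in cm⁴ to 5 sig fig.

Break the section into simple shapes (no overlaps), measuring from the bottom-left corner of the bounding box.
Web: 0.8 × 12, A = 9.6 cm², x = 0.4 cm, Ī = 0.512 cm⁴.
Top flange (beyond web): 10.2 × 2.2, A = 22.44 cm², x = 5.9 cm, Ī = 194.5548 cm⁴.
Bottom flange (beyond web): 10.2 × 2.2, A = 22.44 cm², x = 5.9 cm, Ī = 194.5548 cm⁴.
Centroid: x̄ = ΣA·x / ΣA = 4.930837 cm.
Transfer each piece to the centroidal y-axis using Ī + A·d² with d = x − 4.930837:
  web: d = -4.530837 cm → contributes +197.5854 cm⁴
  top flange (beyond web): d = 0.969163 cm → contributes +215.6322 cm⁴
  bottom flange (beyond web): d = 0.969163 cm → contributes +215.6322 cm⁴
Total I = 628.8498 cm⁴.

Iy ≈ 628.85 cm⁴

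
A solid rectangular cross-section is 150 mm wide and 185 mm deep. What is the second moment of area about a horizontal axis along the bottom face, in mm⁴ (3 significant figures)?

The section: 150 × 185, A = 27 750 mm², y = 92.5 mm, Ī = 79 145 313 mm⁴.
Transfer it to the base of the section using Ī + A·d² with d = y − 0:
  the section: d = 92.5 mm → contributes +316 581 250 mm⁴
Total I = 316 581 250 mm⁴.

I_base ≈ 3.17 × 10⁸ mm⁴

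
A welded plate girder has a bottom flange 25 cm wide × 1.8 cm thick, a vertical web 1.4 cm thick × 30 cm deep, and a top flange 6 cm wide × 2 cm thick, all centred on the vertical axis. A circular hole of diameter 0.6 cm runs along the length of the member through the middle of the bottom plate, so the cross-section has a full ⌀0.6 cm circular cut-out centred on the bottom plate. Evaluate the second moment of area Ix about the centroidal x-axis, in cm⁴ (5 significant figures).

Decompose the section into non-overlapping parts with the origin at the bottom-left of its bounding rectangle.
Bottom plate: 25 × 1.8, A = 45 cm², y = 0.9 cm, Ī = 12.15 cm⁴.
Web plate: 1.4 × 30, A = 42 cm², y = 16.8 cm, Ī = 3 150 cm⁴.
Top plate: 6 × 2, A = 12 cm², y = 32.8 cm, Ī = 4 cm⁴.
Hole (subtracted): ⌀0.6, A = 0.2827433 cm², y = 0.9 cm, Ī = 0.006361725 cm⁴.
Centroid: ȳ = ΣA·y / ΣA = 11.54252 cm.
Transfer each piece to the centroidal x-axis using Ī + A·d² with d = y − 11.54252:
  bottom plate: d = -10.64252 cm → contributes +5108.992 cm⁴
  web plate: d = 5.257484 cm → contributes +4310.928 cm⁴
  top plate: d = 21.25748 cm → contributes +5426.567 cm⁴
  hole: d = -10.64252 cm → contributes −32.03076 cm⁴
Total I = 14814.46 cm⁴.

Ix ≈ 1.4814 × 10⁴ cm⁴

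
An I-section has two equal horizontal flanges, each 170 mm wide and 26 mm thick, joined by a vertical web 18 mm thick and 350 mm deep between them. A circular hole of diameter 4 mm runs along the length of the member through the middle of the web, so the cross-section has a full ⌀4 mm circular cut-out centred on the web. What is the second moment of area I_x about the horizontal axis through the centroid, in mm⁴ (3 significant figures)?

I_x ≈ 3.77 × 10⁸ mm⁴

Treat the section as a set of non-overlapping primitives; coordinates are from the bounding-box lower-left.
Bottom flange: 170 × 26, A = 4 420 mm², y = 13 mm, Ī = 248 993 mm⁴.
Web: 18 × 350, A = 6 300 mm², y = 201 mm, Ī = 64 312 500 mm⁴.
Top flange: 170 × 26, A = 4 420 mm², y = 389 mm, Ī = 248 993 mm⁴.
Hole (subtracted): ⌀4, A = 12.566 mm², y = 201 mm, Ī = 12.566 mm⁴.
By symmetry the centroid is at mid-height, ȳ = 201 mm.
Transfer each piece to the horizontal axis through the centroid using Ī + A·d² with d = y − 201:
  bottom flange: d = -188 mm → contributes +156 469 473 mm⁴
  web: d = 0 mm → contributes +64 312 500 mm⁴
  top flange: d = 188 mm → contributes +156 469 473 mm⁴
  hole: d = 0 mm → contributes −12.566 mm⁴
Total I = 377 251 434 mm⁴.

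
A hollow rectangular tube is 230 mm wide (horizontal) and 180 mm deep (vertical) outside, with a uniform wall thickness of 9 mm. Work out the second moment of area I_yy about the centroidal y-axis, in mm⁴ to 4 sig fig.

Treat the section as a set of non-overlapping primitives; coordinates are from the bounding-box lower-left.
Outer rectangle: 230 × 180, A = 41 400 mm², x = 115 mm, Ī = 182 505 000 mm⁴.
Inner void (subtracted): 212 × 162, A = 34 344 mm², x = 115 mm, Ī = 128 629 728 mm⁴.
By symmetry the centroid is at mid-width, x̄ = 115 mm.
All pieces are centred on the centroidal y-axis, so I = ΣĪ (holes subtracted) = 53 875 272 mm⁴.

I_yy ≈ 5.388 × 10⁷ mm⁴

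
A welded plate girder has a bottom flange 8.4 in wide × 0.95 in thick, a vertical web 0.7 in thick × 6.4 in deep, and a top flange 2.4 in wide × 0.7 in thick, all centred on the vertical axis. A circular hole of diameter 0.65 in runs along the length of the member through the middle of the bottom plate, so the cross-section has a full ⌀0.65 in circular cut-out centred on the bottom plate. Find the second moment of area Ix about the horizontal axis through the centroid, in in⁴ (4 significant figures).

Decompose the section into non-overlapping parts with the origin at the bottom-left of its bounding rectangle.
Bottom plate: 8.4 × 0.95, A = 7.98 in², y = 0.475 in, Ī = 0.600163 in⁴.
Web plate: 0.7 × 6.4, A = 4.48 in², y = 4.15 in, Ī = 15.2917 in⁴.
Top plate: 2.4 × 0.7, A = 1.68 in², y = 7.7 in, Ī = 0.0686 in⁴.
Hole (subtracted): ⌀0.65, A = 0.331831 in², y = 0.475 in, Ī = 0.00876241 in⁴.
Centroid: ȳ = ΣA·y / ΣA = 2.54638 in.
Transfer each piece to the horizontal axis through the centroid using Ī + A·d² with d = y − 2.54638:
  bottom plate: d = -2.07138 in → contributes +34.8394 in⁴
  web plate: d = 1.60362 in → contributes +26.8125 in⁴
  top plate: d = 5.15362 in → contributes +44.689 in⁴
  hole: d = -2.07138 in → contributes −1.43252 in⁴
Total I = 104.908 in⁴.

Ix ≈ 104.9 in⁴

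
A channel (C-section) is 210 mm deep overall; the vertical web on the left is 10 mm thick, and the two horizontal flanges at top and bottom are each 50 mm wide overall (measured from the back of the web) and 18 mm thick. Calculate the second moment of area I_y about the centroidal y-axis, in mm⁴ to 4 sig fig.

Treat the section as a set of non-overlapping primitives; coordinates are from the bounding-box lower-left.
Web: 10 × 210, A = 2 100 mm², x = 5 mm, Ī = 17 500 mm⁴.
Top flange (beyond web): 40 × 18, A = 720 mm², x = 30 mm, Ī = 96 000 mm⁴.
Bottom flange (beyond web): 40 × 18, A = 720 mm², x = 30 mm, Ī = 96 000 mm⁴.
Centroid: x̄ = ΣA·x / ΣA = 15.1695 mm.
Transfer each piece to the centroidal y-axis using Ī + A·d² with d = x − 15.1695:
  web: d = -10.1695 mm → contributes +234 679 mm⁴
  top flange (beyond web): d = 14.8305 mm → contributes +254 360 mm⁴
  bottom flange (beyond web): d = 14.8305 mm → contributes +254 360 mm⁴
Total I = 743 398 mm⁴.

I_y ≈ 7.434 × 10⁵ mm⁴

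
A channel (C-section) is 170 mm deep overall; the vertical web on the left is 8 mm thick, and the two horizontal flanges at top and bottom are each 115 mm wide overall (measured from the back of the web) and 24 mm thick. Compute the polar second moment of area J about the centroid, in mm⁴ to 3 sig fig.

J ≈ 3.94 × 10⁷ mm⁴

Treat the section as a set of non-overlapping primitives; coordinates are from the bounding-box lower-left.
Web: 8 × 170, A = 1 360 mm², y = 85 mm, Ī = 3 275 333 mm⁴.
Top flange (beyond web): 107 × 24, A = 2 568 mm², y = 158 mm, Ī = 123 264 mm⁴.
Bottom flange (beyond web): 107 × 24, A = 2 568 mm², y = 12 mm, Ī = 123 264 mm⁴.
By symmetry the centroid is at mid-height, ȳ = 85 mm.
Transfer each piece to the centroidal x-axis using Ī + A·d² with d = y − 85:
  web: d = 0 mm → contributes +3 275 333 mm⁴
  top flange (beyond web): d = 73 mm → contributes +13 808 136 mm⁴
  bottom flange (beyond web): d = -73 mm → contributes +13 808 136 mm⁴
Total I = 30 891 605 mm⁴.
For the y-axis: x̄ = 49.462 mm.
Repeating about the centroidal y-axis gives I_y = 8 462 540 mm⁴.
Polar second moment: J = I_x + I_y = 39 354 145 mm⁴.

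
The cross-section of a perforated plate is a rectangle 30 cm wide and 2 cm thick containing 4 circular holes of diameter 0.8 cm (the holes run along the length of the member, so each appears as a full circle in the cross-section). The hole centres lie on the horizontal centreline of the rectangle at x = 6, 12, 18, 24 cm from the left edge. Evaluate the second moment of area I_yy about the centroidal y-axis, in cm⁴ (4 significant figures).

I_yy ≈ 4409 cm⁴

Break the section into simple shapes (no overlaps), measuring from the bottom-left corner of the bounding box.
Plate: 30 × 2, A = 60 cm², x = 15 cm, Ī = 4 500 cm⁴.
Hole 1 (subtracted): ⌀0.8, A = 0.502655 cm², x = 6 cm, Ī = 0.0201062 cm⁴.
Hole 2 (subtracted): ⌀0.8, A = 0.502655 cm², x = 12 cm, Ī = 0.0201062 cm⁴.
Hole 3 (subtracted): ⌀0.8, A = 0.502655 cm², x = 18 cm, Ī = 0.0201062 cm⁴.
Hole 4 (subtracted): ⌀0.8, A = 0.502655 cm², x = 24 cm, Ī = 0.0201062 cm⁴.
By symmetry the centroid is at mid-width, x̄ = 15 cm.
Transfer each piece to the centroidal y-axis using Ī + A·d² with d = x − 15:
  plate: d = 0 cm → contributes +4 500 cm⁴
  hole 1: d = -9 cm → contributes −40.7351 cm⁴
  hole 2: d = -3 cm → contributes −4.544 cm⁴
  hole 3: d = 3 cm → contributes −4.544 cm⁴
  hole 4: d = 9 cm → contributes −40.7351 cm⁴
Total I = 4409.44 cm⁴.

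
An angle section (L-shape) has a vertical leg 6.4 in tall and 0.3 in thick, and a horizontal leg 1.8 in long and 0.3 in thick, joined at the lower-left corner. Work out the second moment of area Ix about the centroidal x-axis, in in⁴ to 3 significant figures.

Treat the section as a set of non-overlapping primitives; coordinates are from the bounding-box lower-left.
Vertical leg: 0.3 × 6.4, A = 1.92 in², y = 3.2 in, Ī = 6.5536 in⁴.
Horizontal leg (remainder): 1.5 × 0.3, A = 0.45 in², y = 0.15 in, Ī = 0.003375 in⁴.
Centroid: ȳ = ΣA·y / ΣA = 2.6209 in.
Transfer each piece to the centroidal x-axis using Ī + A·d² with d = y − 2.6209:
  vertical leg: d = 0.57911 in → contributes +7.1975 in⁴
  horizontal leg (remainder): d = -2.4709 in → contributes +2.7508 in⁴
Total I = 9.9483 in⁴.

Ix ≈ 9.95 in⁴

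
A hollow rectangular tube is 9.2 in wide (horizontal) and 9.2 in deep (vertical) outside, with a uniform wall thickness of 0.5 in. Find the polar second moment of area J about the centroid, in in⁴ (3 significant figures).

J ≈ 440 in⁴

Break the section into simple shapes (no overlaps), measuring from the bottom-left corner of the bounding box.
Outer rectangle: 9.2 × 9.2, A = 84.64 in², y = 4.6 in, Ī = 596.99 in⁴.
Inner void (subtracted): 8.2 × 8.2, A = 67.24 in², y = 4.6 in, Ī = 376.77 in⁴.
By symmetry the centroid is at mid-height, ȳ = 4.6 in.
All pieces are centred on the centroidal x-axis, so I = ΣĪ (holes subtracted) = 220.23 in⁴.
Repeating about the centroidal y-axis gives I_y = 220.23 in⁴.
Polar second moment: J = I_x + I_y = 440.45 in⁴.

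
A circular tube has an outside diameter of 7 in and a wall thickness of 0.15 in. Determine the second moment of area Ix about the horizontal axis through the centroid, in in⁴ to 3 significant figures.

Break the section into simple shapes (no overlaps), measuring from the bottom-left corner of the bounding box.
Outer circle: ⌀7, A = 38.485 in², y = 3.5 in, Ī = 117.86 in⁴.
Bore (subtracted): ⌀6.7, A = 35.257 in², y = 3.5 in, Ī = 98.917 in⁴.
By symmetry the centroid is at mid-height, ȳ = 3.5 in.
All pieces are centred on the horizontal axis through the centroid, so I = ΣĪ (holes subtracted) = 18.942 in⁴.

Ix ≈ 18.9 in⁴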